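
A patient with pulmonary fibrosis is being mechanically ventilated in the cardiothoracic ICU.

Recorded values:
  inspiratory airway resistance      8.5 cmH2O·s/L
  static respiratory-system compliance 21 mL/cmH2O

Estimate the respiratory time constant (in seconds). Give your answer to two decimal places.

0.18

τ = R × C = 8.5 × 21 mL/cmH2O = 8.5 × 0.021 L/cmH2O = 0.1785 s.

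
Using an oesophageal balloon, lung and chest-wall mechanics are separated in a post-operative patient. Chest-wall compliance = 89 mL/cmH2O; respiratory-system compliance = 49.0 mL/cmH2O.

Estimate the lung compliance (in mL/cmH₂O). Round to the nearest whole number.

109

1/CL = 1/Crs − 1/Ccw.
1/CL = 1/49.0 − 1/89 = 0.009172.
CL = 109.03 mL/cmH2O.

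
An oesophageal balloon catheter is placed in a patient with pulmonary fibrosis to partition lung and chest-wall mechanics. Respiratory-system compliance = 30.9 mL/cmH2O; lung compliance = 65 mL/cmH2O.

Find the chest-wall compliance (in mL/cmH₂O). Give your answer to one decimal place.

58.9

1/Ccw = 1/Crs − 1/CL.
1/Ccw = 1/30.9 − 1/65 = 0.01698.
Ccw = 58.893 mL/cmH2O.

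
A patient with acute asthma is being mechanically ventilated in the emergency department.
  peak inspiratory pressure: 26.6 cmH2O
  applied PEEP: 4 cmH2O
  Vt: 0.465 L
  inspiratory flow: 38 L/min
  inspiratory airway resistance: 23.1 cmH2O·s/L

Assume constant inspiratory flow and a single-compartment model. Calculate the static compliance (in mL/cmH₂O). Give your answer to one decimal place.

Flow: 38 L/min ÷ 60 = 0.6333 L/s.
Equation of motion (constant flow): PIP = Vt/C + R·V̇ + PEEP.
Vt/C = PIP − R·V̇ − PEEP = 26.6 − 23.1×0.6333 − 4 = 26.6 − 14.629 − 4 = 7.971 cmH2O.
C = Vt / 7.971 = 465 / 7.971 = 58.336 mL/cmH2O.

58.3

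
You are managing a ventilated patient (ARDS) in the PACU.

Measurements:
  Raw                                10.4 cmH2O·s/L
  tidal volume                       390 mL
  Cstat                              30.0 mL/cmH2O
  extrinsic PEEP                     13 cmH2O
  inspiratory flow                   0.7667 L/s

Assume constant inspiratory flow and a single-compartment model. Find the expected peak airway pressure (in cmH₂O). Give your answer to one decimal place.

34.0

Equation of motion (constant flow): PIP = Vt/C + R·V̇ + PEEP.
PIP = 390/30.0 + 10.4×0.7667 + 13 = 13.0 + 7.974 + 13 = 33.974 cmH2O.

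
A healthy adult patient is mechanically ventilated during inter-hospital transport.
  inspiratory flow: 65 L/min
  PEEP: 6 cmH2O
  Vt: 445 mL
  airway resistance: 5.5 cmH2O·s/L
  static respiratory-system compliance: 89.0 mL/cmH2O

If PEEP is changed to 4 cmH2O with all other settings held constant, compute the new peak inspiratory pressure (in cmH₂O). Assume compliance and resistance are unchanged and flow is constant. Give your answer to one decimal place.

15.0

Flow: 65 L/min ÷ 60 = 1.0833 L/s.
PIP = Vt/C + R·V̇ + PEEP (constant-flow equation of motion).
Only the baseline term changes: ΔPIP = ΔPEEP = 4 − 6 = -2.0 cmH2O.
Original PIP = 445/89.0 + 5.5×1.0833 + 6 = 16.958 cmH2O; new PIP = 16.958 + (-2.0) = 14.958 cmH2O.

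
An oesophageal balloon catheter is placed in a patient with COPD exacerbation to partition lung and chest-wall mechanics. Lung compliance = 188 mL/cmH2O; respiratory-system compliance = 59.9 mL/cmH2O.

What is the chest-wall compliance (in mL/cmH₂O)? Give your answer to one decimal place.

87.9

1/Ccw = 1/Crs − 1/CL.
1/Ccw = 1/59.9 − 1/188 = 0.01138.
Ccw = 87.873 mL/cmH2O.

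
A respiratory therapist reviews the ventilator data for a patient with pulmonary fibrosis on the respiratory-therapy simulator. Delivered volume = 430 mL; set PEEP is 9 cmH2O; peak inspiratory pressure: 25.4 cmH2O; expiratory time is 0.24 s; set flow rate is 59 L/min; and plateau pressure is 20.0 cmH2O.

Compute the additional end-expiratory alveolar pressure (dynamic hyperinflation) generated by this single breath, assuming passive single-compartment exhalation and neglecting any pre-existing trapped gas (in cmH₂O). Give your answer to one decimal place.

Flow: 59 L/min ÷ 60 = 0.9833 L/s.
R = (PIP − Pplat)/V̇ = (25.4 − 20.0) / 0.9833 = 5.4/0.9833 = 5.492 cmH2O·s/L.
C = Vt/(Pplat − PEEP) = 430.0 / (20.0 − 9) = 430.0/11.0 = 39.091 mL/cmH2O.
τ = R × C = 5.492 × 0.03909 L/cmH2O = 0.2147 s.
Fraction remaining = e^(−Te/τ) = e^(−0.24/0.2147) = 0.327; trapped volume = 430.0 × 0.327 = 140.61 mL.
Additional alveolar pressure from trapping ≈ V_trapped / C = 140.61 / 39.091 = 3.597 cmH2O.

3.6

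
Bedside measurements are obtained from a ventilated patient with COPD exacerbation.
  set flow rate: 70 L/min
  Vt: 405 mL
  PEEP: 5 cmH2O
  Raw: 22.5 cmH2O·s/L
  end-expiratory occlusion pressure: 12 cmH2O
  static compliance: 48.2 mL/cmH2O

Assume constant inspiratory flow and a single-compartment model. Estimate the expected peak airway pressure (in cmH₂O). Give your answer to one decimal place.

Flow: 70 L/min ÷ 60 = 1.1667 L/s.
Total PEEP = 12 cmH2O (set 5 + intrinsic 7); this is the baseline alveolar pressure.
Equation of motion (constant flow): PIP = Vt/C + R·V̇ + PEEP.
PIP = 405/48.2 + 22.5×1.1667 + 12 = 8.402 + 26.251 + 12 = 46.653 cmH2O.

46.7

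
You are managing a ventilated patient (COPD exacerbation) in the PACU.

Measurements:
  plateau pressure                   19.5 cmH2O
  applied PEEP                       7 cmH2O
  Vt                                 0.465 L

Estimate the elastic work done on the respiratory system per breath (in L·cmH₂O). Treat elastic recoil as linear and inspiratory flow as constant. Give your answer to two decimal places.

2.91

Elastic work ≈ ½ × (Pplat − PEEP) × Vt = 0.5 × (19.5 − 7) × 0.465 L = 0.5 × 12.5 × 0.465 = 2.906 L·cmH2O.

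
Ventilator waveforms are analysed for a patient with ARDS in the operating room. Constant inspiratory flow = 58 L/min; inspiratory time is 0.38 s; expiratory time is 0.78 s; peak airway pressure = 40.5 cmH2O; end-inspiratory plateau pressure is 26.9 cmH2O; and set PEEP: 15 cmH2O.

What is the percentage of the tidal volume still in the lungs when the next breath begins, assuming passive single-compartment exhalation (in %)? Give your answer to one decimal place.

Flow: 58 L/min ÷ 60 = 0.9667 L/s.
Vt = flow × Ti = 0.9667 L/s × 0.38 s × 1000 mL/L = 367.35 mL.
R = (PIP − Pplat)/V̇ = (40.5 − 26.9) / 0.9667 = 13.6/0.9667 = 14.068 cmH2O·s/L.
C = Vt/(Pplat − PEEP) = 367.35 / (26.9 − 15) = 367.35/11.9 = 30.87 mL/cmH2O.
τ = R × C = 14.068 × 0.03087 L/cmH2O = 0.4343 s.
Fraction remaining at end-expiration = e^(−Te/τ) = e^(−0.78/0.4343) = 0.166 → 16.6%.

16.6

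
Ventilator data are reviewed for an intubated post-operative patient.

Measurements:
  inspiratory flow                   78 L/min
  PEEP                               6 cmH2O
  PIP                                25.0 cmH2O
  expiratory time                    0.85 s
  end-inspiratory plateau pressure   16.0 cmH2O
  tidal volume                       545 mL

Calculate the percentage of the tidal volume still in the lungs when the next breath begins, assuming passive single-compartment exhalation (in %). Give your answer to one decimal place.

Flow: 78 L/min ÷ 60 = 1.3 L/s.
R = (PIP − Pplat)/V̇ = (25.0 − 16.0) / 1.3 = 9.0/1.3 = 6.923 cmH2O·s/L.
C = Vt/(Pplat − PEEP) = 545.0 / (16.0 − 6) = 545.0/10.0 = 54.5 mL/cmH2O.
τ = R × C = 6.923 × 0.0545 L/cmH2O = 0.3773 s.
Fraction remaining at end-expiration = e^(−Te/τ) = e^(−0.85/0.3773) = 0.1051 → 10.51%.

10.5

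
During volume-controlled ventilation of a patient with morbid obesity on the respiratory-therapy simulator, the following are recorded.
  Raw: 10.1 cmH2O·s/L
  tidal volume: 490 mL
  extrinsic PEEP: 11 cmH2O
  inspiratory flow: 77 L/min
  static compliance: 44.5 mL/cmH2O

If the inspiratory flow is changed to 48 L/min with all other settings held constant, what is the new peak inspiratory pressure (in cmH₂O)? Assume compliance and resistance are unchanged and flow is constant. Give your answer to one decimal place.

Flow: 77 L/min ÷ 60 = 1.2833 L/s.
New flow: 48 L/min ÷ 60 = 0.8 L/s.
PIP = Vt/C + R·V̇ + PEEP (constant-flow equation of motion).
Only the resistive term changes: ΔPIP = R × ΔV̇ = 10.1 × (0.8 − 1.2833) = 10.1 × -0.4833 = -4.881 cmH2O.
Original PIP = 490/44.5 + 10.1×1.2833 + 11 = 34.973 cmH2O; new PIP = 34.973 + (-4.881) = 30.092 cmH2O.

30.1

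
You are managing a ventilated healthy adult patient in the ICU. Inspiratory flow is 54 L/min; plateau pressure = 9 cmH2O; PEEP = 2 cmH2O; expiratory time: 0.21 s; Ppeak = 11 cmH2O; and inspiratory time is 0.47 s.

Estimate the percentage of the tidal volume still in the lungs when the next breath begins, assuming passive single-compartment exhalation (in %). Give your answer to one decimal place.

Flow: 54 L/min ÷ 60 = 0.9 L/s.
Vt = flow × Ti = 0.9 L/s × 0.47 s × 1000 mL/L = 423.0 mL.
R = (PIP − Pplat)/V̇ = (11 − 9) / 0.9 = 2.0/0.9 = 2.222 cmH2O·s/L.
C = Vt/(Pplat − PEEP) = 423.0 / (9 − 2) = 423.0/7.0 = 60.429 mL/cmH2O.
τ = R × C = 2.222 × 0.06043 L/cmH2O = 0.1343 s.
Fraction remaining at end-expiration = e^(−Te/τ) = e^(−0.21/0.1343) = 0.2094 → 20.94%.

20.9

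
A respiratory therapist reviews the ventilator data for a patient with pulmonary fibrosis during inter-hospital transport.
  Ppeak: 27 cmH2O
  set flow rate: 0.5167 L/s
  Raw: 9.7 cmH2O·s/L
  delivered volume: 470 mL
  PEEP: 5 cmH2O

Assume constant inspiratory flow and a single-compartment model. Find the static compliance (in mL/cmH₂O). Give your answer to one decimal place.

27.7

Equation of motion (constant flow): PIP = Vt/C + R·V̇ + PEEP.
Vt/C = PIP − R·V̇ − PEEP = 27 − 9.7×0.5167 − 5 = 27 − 5.012 − 5 = 16.988 cmH2O.
C = Vt / 16.988 = 470 / 16.988 = 27.667 mL/cmH2O.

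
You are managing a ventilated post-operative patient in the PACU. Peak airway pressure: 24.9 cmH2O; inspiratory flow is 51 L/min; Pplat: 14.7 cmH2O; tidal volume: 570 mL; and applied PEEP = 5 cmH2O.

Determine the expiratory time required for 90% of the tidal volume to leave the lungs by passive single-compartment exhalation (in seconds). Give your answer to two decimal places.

Flow: 51 L/min ÷ 60 = 0.85 L/s.
R = (PIP − Pplat)/V̇ = (24.9 − 14.7) / 0.85 = 10.2/0.85 = 12.0 cmH2O·s/L.
C = Vt/(Pplat − PEEP) = 570.0 / (14.7 − 5) = 570.0/9.7 = 58.763 mL/cmH2O.
τ = R × C = 12.0 × 0.05876 L/cmH2O = 0.7051 s.
t = −τ·ln(1 − 0.90) = −0.7051·ln(0.1) = 1.624 s.

1.62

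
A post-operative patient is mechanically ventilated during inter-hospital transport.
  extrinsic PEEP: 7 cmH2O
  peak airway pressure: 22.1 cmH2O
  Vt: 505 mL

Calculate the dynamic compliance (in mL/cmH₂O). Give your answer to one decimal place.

33.4

Dynamic compliance = Vt / (PIP − PEEP) = 505 / (22.1 − 7) = 505 / 15.1 = 33.444 mL/cmH2O.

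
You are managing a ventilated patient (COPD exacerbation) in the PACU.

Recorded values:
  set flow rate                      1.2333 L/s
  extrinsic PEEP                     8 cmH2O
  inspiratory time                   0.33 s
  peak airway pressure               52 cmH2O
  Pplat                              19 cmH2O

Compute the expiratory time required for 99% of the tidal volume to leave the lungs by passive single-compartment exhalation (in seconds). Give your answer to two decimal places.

Vt = flow × Ti = 1.2333 L/s × 0.33 s × 1000 mL/L = 406.99 mL.
R = (PIP − Pplat)/V̇ = (52 − 19) / 1.2333 = 33.0/1.2333 = 26.757 cmH2O·s/L.
C = Vt/(Pplat − PEEP) = 406.99 / (19 − 8) = 406.99/11.0 = 36.999 mL/cmH2O.
τ = R × C = 26.757 × 0.037 L/cmH2O = 0.99 s.
t = −τ·ln(1 − 0.99) = −0.99·ln(0.01) = 4.559 s.

4.56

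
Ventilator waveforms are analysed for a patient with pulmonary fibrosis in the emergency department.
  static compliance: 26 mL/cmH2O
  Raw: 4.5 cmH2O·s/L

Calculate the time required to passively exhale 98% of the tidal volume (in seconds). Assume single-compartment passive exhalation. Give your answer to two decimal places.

τ = R × C = 4.5 × 26 mL/cmH2O = 4.5 × 0.026 L/cmH2O = 0.117 s.
Exhaled fraction f = 1 − e^(−t/τ) → t = −τ·ln(1 − f) = −0.117·ln(0.02) = 0.4577 s.

0.46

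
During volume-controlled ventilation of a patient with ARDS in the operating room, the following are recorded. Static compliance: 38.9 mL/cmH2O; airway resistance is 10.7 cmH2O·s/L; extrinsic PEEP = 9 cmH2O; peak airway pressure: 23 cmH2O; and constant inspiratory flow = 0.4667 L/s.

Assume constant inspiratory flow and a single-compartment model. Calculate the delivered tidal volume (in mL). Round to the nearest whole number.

350

Equation of motion (constant flow): PIP = Vt/C + R·V̇ + PEEP.
Vt/C = PIP − R·V̇ − PEEP = 23 − 4.994 − 9 = 9.006 cmH2O.
Vt = C × 9.006 = 38.9 × 9.006 = 350.33 mL.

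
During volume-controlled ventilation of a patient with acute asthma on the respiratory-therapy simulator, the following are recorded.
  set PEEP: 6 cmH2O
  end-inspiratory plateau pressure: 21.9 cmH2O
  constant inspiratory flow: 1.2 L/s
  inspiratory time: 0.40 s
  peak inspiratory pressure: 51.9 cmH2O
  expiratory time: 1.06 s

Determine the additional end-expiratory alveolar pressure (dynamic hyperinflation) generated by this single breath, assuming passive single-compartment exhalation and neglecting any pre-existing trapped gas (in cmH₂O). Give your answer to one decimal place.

3.9

Vt = flow × Ti = 1.2 L/s × 0.40 s × 1000 mL/L = 480.0 mL.
R = (PIP − Pplat)/V̇ = (51.9 − 21.9) / 1.2 = 30.0/1.2 = 25.0 cmH2O·s/L.
C = Vt/(Pplat − PEEP) = 480.0 / (21.9 − 6) = 480.0/15.9 = 30.189 mL/cmH2O.
τ = R × C = 25.0 × 0.03019 L/cmH2O = 0.7548 s.
Fraction remaining = e^(−Te/τ) = e^(−1.06/0.7548) = 0.2455; trapped volume = 480.0 × 0.2455 = 117.84 mL.
Additional alveolar pressure from trapping ≈ V_trapped / C = 117.84 / 30.189 = 3.903 cmH2O.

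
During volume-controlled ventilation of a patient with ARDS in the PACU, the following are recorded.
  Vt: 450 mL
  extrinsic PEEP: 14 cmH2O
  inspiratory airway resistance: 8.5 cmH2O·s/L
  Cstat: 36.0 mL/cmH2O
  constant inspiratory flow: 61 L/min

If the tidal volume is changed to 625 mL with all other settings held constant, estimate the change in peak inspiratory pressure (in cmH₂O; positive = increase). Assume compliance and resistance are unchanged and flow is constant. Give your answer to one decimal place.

PIP = Vt/C + R·V̇ + PEEP (constant-flow equation of motion).
Only the elastic term changes: ΔPIP = ΔVt / C = (625 − 450) / 36.0 = 4.861 cmH2O.

4.9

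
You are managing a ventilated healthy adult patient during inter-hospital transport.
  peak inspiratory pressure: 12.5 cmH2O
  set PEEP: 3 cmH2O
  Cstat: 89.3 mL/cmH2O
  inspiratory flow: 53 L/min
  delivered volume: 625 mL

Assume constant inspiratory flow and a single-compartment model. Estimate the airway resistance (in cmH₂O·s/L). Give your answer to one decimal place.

Flow: 53 L/min ÷ 60 = 0.8833 L/s.
Equation of motion (constant flow): PIP = Vt/C + R·V̇ + PEEP.
R·V̇ = PIP − Vt/C − PEEP = 12.5 − 625/89.3 − 3 = 12.5 − 6.999 − 3 = 2.501 cmH2O.
R = 2.501 / 0.8833 = 2.831 cmH2O·s/L.

2.8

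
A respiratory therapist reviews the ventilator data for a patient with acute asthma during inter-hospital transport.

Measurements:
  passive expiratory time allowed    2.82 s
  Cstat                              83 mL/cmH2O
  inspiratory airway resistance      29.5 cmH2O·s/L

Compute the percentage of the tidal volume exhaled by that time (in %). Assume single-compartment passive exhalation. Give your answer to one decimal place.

τ = R × C = 29.5 × 83 mL/cmH2O = 29.5 × 0.083 L/cmH2O = 2.449 s.
Passive exhalation: V(t)/V₀ = e^(−t/τ) = e^(−2.82/2.449) = 0.3162.
Fraction exhaled = 1 − 0.3162 = 0.6838 → 68.38%.

68.4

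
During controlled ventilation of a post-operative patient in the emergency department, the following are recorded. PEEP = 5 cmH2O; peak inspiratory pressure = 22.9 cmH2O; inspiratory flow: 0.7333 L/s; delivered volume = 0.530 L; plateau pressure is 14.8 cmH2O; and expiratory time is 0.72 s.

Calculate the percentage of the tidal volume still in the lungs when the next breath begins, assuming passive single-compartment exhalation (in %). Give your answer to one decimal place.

30.0

R = (PIP − Pplat)/V̇ = (22.9 − 14.8) / 0.7333 = 8.1/0.7333 = 11.046 cmH2O·s/L.
C = Vt/(Pplat − PEEP) = 530.0 / (14.8 − 5) = 530.0/9.8 = 54.082 mL/cmH2O.
τ = R × C = 11.046 × 0.05408 L/cmH2O = 0.5974 s.
Fraction remaining at end-expiration = e^(−Te/τ) = e^(−0.72/0.5974) = 0.2996 → 29.96%.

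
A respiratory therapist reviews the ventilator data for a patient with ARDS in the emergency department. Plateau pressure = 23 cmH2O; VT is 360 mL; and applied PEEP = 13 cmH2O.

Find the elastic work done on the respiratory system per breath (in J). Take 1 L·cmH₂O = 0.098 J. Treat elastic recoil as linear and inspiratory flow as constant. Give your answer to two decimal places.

0.18

Elastic work ≈ ½ × (Pplat − PEEP) × Vt = 0.5 × (23 − 13) × 0.360 L = 0.5 × 10.0 × 0.360 = 1.8 L·cmH2O.
× 0.098 J/(L·cmH2O) → 0.1764 J.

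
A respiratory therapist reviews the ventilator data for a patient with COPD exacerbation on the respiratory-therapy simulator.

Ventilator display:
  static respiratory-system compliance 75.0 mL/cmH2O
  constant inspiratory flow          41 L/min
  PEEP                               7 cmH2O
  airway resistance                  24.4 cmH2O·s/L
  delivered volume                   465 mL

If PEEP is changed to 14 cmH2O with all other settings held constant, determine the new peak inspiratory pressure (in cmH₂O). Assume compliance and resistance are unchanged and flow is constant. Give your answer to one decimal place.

Flow: 41 L/min ÷ 60 = 0.6833 L/s.
PIP = Vt/C + R·V̇ + PEEP (constant-flow equation of motion).
Only the baseline term changes: ΔPIP = ΔPEEP = 14 − 7 = 7.0 cmH2O.
Original PIP = 465/75.0 + 24.4×0.6833 + 7 = 29.873 cmH2O; new PIP = 29.873 + (7.0) = 36.873 cmH2O.

36.9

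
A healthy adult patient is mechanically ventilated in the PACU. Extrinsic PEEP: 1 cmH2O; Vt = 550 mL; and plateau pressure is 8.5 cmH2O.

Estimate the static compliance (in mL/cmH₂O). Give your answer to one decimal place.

Cstat = Vt / (Pplat − PEEP) = 550 / (8.5 − 1) = 550 / 7.5 = 73.333 mL/cmH2O.

73.3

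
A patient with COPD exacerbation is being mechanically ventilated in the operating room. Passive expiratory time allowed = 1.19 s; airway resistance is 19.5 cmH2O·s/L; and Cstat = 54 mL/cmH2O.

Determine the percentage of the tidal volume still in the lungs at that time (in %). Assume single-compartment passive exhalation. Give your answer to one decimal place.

32.3

τ = R × C = 19.5 × 54 mL/cmH2O = 19.5 × 0.054 L/cmH2O = 1.053 s.
Passive exhalation: V(t)/V₀ = e^(−t/τ) = e^(−1.19/1.053) = 0.323.
Fraction remaining = 0.323 → 32.3%.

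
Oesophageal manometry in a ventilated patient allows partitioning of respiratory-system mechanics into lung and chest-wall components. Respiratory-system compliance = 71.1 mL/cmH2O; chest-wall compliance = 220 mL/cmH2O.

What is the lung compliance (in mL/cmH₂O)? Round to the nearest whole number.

1/CL = 1/Crs − 1/Ccw.
1/CL = 1/71.1 − 1/220 = 0.009519.
CL = 105.05 mL/cmH2O.

105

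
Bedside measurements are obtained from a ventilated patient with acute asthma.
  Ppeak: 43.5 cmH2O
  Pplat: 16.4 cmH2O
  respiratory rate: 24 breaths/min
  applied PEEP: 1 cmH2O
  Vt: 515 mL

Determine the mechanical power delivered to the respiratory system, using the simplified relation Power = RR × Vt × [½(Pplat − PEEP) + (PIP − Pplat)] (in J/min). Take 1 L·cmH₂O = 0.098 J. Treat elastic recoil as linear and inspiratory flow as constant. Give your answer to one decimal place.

42.2

Per-breath work = Vt × [½(Pplat−PEEP) + (PIP−Pplat)] = 0.515 × [0.5×15.4 + 27.1] = 0.515 × 34.8 = 17.922 L·cmH2O.
Power = 24 × 17.922 = 430.13 L·cmH2O/min.
× 0.098 J/(L·cmH2O) → 42.153 J/min.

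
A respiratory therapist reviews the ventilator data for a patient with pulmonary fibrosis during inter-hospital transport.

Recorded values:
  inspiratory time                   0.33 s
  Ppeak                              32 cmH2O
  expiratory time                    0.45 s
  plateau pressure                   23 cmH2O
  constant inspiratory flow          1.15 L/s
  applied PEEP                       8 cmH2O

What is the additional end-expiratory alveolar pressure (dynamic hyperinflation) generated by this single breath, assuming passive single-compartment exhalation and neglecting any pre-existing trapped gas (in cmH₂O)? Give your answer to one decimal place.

1.5

Vt = flow × Ti = 1.15 L/s × 0.33 s × 1000 mL/L = 379.5 mL.
R = (PIP − Pplat)/V̇ = (32 − 23) / 1.15 = 9.0/1.15 = 7.826 cmH2O·s/L.
C = Vt/(Pplat − PEEP) = 379.5 / (23 − 8) = 379.5/15.0 = 25.3 mL/cmH2O.
τ = R × C = 7.826 × 0.0253 L/cmH2O = 0.198 s.
Fraction remaining = e^(−Te/τ) = e^(−0.45/0.198) = 0.103; trapped volume = 379.5 × 0.103 = 39.089 mL.
Additional alveolar pressure from trapping ≈ V_trapped / C = 39.089 / 25.3 = 1.545 cmH2O.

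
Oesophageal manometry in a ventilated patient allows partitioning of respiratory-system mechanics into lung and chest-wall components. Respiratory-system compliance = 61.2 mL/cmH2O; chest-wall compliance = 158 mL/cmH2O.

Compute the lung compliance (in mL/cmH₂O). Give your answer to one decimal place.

99.9

1/CL = 1/Crs − 1/Ccw.
1/CL = 1/61.2 − 1/158 = 0.01001.
CL = 99.9 mL/cmH2O.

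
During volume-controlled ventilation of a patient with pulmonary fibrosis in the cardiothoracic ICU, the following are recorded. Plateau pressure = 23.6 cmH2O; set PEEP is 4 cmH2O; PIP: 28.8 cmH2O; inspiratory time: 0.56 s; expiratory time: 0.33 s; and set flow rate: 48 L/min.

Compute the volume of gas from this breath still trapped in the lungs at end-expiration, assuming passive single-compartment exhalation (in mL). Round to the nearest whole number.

49

Flow: 48 L/min ÷ 60 = 0.8 L/s.
Vt = flow × Ti = 0.8 L/s × 0.56 s × 1000 mL/L = 448.0 mL.
R = (PIP − Pplat)/V̇ = (28.8 − 23.6) / 0.8 = 5.2/0.8 = 6.5 cmH2O·s/L.
C = Vt/(Pplat − PEEP) = 448.0 / (23.6 − 4) = 448.0/19.6 = 22.857 mL/cmH2O.
τ = R × C = 6.5 × 0.02286 L/cmH2O = 0.1486 s.
Fraction remaining = e^(−Te/τ) = e^(−0.33/0.1486) = 0.1085.
Trapped volume = 448.0 × 0.1085 = 48.608 mL.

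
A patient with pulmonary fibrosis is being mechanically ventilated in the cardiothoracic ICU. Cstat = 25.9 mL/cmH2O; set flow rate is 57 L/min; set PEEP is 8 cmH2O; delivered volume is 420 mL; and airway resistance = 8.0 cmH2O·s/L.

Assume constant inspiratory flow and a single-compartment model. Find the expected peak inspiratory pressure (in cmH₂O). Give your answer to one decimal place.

Flow: 57 L/min ÷ 60 = 0.95 L/s.
Equation of motion (constant flow): PIP = Vt/C + R·V̇ + PEEP.
PIP = 420/25.9 + 8.0×0.95 + 8 = 16.216 + 7.6 + 8 = 31.816 cmH2O.

31.8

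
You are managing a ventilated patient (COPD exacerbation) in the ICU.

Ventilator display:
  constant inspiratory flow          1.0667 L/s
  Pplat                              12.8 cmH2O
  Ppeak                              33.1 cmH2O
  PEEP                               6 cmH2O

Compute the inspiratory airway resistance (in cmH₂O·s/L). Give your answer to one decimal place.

Raw = (PIP − Pplat) / flow = (33.1 − 12.8) / 1.0667 = 20.3 / 1.0667 = 19.031 cmH2O·s/L.

19.0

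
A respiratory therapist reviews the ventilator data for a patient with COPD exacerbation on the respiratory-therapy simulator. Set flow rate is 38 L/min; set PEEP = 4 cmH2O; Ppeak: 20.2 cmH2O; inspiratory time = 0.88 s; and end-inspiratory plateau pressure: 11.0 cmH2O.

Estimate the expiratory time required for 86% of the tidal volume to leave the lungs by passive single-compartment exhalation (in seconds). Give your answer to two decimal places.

2.27

Flow: 38 L/min ÷ 60 = 0.6333 L/s.
Vt = flow × Ti = 0.6333 L/s × 0.88 s × 1000 mL/L = 557.3 mL.
R = (PIP − Pplat)/V̇ = (20.2 − 11.0) / 0.6333 = 9.2/0.6333 = 14.527 cmH2O·s/L.
C = Vt/(Pplat − PEEP) = 557.3 / (11.0 − 4) = 557.3/7.0 = 79.614 mL/cmH2O.
τ = R × C = 14.527 × 0.07961 L/cmH2O = 1.156 s.
t = −τ·ln(1 − 0.86) = −1.156·ln(0.14) = 2.273 s.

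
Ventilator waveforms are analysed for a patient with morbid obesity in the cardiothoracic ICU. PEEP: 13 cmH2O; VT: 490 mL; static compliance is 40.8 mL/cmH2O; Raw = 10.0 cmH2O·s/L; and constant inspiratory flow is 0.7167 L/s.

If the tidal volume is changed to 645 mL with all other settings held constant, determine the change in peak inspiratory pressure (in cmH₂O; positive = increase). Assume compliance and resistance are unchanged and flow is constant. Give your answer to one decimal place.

PIP = Vt/C + R·V̇ + PEEP (constant-flow equation of motion).
Only the elastic term changes: ΔPIP = ΔVt / C = (645 − 490) / 40.8 = 3.799 cmH2O.

3.8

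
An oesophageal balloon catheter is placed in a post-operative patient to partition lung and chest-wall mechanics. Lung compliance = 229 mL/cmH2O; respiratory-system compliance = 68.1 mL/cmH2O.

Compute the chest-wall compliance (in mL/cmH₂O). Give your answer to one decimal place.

96.9

1/Ccw = 1/Crs − 1/CL.
1/Ccw = 1/68.1 − 1/229 = 0.01032.
Ccw = 96.899 mL/cmH2O.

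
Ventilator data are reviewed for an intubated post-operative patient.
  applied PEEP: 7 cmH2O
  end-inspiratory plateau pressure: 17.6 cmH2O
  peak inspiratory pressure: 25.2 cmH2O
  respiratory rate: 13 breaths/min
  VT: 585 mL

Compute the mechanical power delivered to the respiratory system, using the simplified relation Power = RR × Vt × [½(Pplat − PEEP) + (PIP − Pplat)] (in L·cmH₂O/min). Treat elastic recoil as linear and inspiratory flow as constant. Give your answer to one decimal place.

Per-breath work = Vt × [½(Pplat−PEEP) + (PIP−Pplat)] = 0.585 × [0.5×10.6 + 7.6] = 0.585 × 12.9 = 7.547 L·cmH2O.
Power = 13 × 7.547 = 98.111 L·cmH2O/min.

98.1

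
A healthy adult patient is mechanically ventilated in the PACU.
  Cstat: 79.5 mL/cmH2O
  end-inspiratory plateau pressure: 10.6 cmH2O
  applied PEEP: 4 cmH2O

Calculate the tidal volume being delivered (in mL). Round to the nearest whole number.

525

Vt = Cstat × (Pplat − PEEP) = 79.5 × (10.6 − 4) = 79.5 × 6.6 = 524.7 mL.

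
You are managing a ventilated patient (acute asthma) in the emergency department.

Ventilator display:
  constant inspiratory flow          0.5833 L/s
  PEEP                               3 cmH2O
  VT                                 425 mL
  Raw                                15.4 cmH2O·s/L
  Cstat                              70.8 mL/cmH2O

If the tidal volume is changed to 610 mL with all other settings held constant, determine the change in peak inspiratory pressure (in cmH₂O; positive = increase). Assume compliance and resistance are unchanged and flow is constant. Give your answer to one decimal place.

PIP = Vt/C + R·V̇ + PEEP (constant-flow equation of motion).
Only the elastic term changes: ΔPIP = ΔVt / C = (610 − 425) / 70.8 = 2.613 cmH2O.

2.6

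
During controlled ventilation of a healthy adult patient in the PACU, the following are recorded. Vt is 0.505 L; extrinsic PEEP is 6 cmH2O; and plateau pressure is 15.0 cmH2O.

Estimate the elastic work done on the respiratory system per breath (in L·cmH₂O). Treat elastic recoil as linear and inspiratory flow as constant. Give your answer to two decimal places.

Elastic work ≈ ½ × (Pplat − PEEP) × Vt = 0.5 × (15.0 − 6) × 0.505 L = 0.5 × 9.0 × 0.505 = 2.273 L·cmH2O.

2.27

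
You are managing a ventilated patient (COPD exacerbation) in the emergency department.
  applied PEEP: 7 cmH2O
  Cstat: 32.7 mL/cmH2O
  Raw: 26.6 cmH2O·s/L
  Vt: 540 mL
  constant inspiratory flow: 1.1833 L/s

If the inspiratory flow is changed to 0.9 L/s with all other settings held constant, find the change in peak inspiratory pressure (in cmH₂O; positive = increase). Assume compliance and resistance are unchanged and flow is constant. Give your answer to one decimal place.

-7.5

PIP = Vt/C + R·V̇ + PEEP (constant-flow equation of motion).
Only the resistive term changes: ΔPIP = R × ΔV̇ = 26.6 × (0.9 − 1.1833) = 26.6 × -0.2833 = -7.536 cmH2O.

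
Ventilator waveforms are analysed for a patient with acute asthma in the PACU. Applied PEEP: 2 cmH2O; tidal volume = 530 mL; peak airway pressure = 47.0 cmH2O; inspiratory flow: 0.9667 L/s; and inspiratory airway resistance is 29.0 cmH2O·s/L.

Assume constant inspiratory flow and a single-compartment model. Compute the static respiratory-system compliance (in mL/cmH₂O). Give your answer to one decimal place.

Equation of motion (constant flow): PIP = Vt/C + R·V̇ + PEEP.
Vt/C = PIP − R·V̇ − PEEP = 47.0 − 29.0×0.9667 − 2 = 47.0 − 28.034 − 2 = 16.966 cmH2O.
C = Vt / 16.966 = 530 / 16.966 = 31.239 mL/cmH2O.

31.2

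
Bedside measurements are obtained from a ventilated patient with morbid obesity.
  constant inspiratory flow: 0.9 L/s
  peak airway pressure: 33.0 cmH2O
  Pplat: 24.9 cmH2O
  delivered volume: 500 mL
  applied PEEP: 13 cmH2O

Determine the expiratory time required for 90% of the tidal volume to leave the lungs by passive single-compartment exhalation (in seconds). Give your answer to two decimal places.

0.87

R = (PIP − Pplat)/V̇ = (33.0 − 24.9) / 0.9 = 8.1/0.9 = 9.0 cmH2O·s/L.
C = Vt/(Pplat − PEEP) = 500.0 / (24.9 − 13) = 500.0/11.9 = 42.017 mL/cmH2O.
τ = R × C = 9.0 × 0.04202 L/cmH2O = 0.3782 s.
t = −τ·ln(1 − 0.90) = −0.3782·ln(0.1) = 0.8708 s.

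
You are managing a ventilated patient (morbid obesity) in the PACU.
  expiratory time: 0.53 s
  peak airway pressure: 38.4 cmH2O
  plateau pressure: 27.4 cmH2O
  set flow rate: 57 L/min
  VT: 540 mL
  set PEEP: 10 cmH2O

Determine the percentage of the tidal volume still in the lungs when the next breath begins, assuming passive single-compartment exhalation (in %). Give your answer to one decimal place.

22.9

Flow: 57 L/min ÷ 60 = 0.95 L/s.
R = (PIP − Pplat)/V̇ = (38.4 − 27.4) / 0.95 = 11.0/0.95 = 11.579 cmH2O·s/L.
C = Vt/(Pplat − PEEP) = 540.0 / (27.4 − 10) = 540.0/17.4 = 31.034 mL/cmH2O.
τ = R × C = 11.579 × 0.03103 L/cmH2O = 0.3593 s.
Fraction remaining at end-expiration = e^(−Te/τ) = e^(−0.53/0.3593) = 0.2288 → 22.88%.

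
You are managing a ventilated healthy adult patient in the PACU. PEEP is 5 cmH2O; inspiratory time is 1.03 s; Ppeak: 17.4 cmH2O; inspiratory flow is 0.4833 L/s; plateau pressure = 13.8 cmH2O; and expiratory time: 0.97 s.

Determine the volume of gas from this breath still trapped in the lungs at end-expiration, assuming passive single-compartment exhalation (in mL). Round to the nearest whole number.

Vt = flow × Ti = 0.4833 L/s × 1.03 s × 1000 mL/L = 497.8 mL.
R = (PIP − Pplat)/V̇ = (17.4 − 13.8) / 0.4833 = 3.6/0.4833 = 7.449 cmH2O·s/L.
C = Vt/(Pplat − PEEP) = 497.8 / (13.8 − 5) = 497.8/8.8 = 56.568 mL/cmH2O.
τ = R × C = 7.449 × 0.05657 L/cmH2O = 0.4214 s.
Fraction remaining = e^(−Te/τ) = e^(−0.97/0.4214) = 0.1001.
Trapped volume = 497.8 × 0.1001 = 49.83 mL.

50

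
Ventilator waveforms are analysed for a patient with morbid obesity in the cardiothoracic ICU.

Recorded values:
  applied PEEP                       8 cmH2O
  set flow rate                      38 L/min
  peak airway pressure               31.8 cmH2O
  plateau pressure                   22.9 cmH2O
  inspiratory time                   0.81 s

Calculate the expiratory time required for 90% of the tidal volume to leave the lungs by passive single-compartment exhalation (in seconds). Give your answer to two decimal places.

Flow: 38 L/min ÷ 60 = 0.6333 L/s.
Vt = flow × Ti = 0.6333 L/s × 0.81 s × 1000 mL/L = 512.97 mL.
R = (PIP − Pplat)/V̇ = (31.8 − 22.9) / 0.6333 = 8.9/0.6333 = 14.053 cmH2O·s/L.
C = Vt/(Pplat − PEEP) = 512.97 / (22.9 − 8) = 512.97/14.9 = 34.428 mL/cmH2O.
τ = R × C = 14.053 × 0.03443 L/cmH2O = 0.4838 s.
t = −τ·ln(1 − 0.90) = −0.4838·ln(0.1) = 1.114 s.

1.11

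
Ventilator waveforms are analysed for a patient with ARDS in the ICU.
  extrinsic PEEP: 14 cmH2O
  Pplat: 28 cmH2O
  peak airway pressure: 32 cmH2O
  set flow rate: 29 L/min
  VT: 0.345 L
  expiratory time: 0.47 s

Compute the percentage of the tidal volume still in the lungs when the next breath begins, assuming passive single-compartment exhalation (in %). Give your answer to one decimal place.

10.0

Flow: 29 L/min ÷ 60 = 0.4833 L/s.
R = (PIP − Pplat)/V̇ = (32 − 28) / 0.4833 = 4.0/0.4833 = 8.276 cmH2O·s/L.
C = Vt/(Pplat − PEEP) = 345.0 / (28 − 14) = 345.0/14.0 = 24.643 mL/cmH2O.
τ = R × C = 8.276 × 0.02464 L/cmH2O = 0.2039 s.
Fraction remaining at end-expiration = e^(−Te/τ) = e^(−0.47/0.2039) = 0.09975 → 9.975%.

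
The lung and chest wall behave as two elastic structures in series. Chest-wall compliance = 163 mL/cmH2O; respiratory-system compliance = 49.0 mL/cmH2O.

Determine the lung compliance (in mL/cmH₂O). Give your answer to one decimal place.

70.1

1/CL = 1/Crs − 1/Ccw.
1/CL = 1/49.0 − 1/163 = 0.01427.
CL = 70.077 mL/cmH2O.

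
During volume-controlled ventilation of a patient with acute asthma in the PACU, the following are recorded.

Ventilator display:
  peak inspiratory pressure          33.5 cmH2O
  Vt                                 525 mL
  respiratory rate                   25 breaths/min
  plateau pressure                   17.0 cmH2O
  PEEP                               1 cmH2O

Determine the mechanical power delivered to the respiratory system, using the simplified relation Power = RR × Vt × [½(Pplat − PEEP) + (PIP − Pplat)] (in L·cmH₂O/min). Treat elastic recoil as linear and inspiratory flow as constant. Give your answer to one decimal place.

Per-breath work = Vt × [½(Pplat−PEEP) + (PIP−Pplat)] = 0.525 × [0.5×16.0 + 16.5] = 0.525 × 24.5 = 12.863 L·cmH2O.
Power = 25 × 12.863 = 321.58 L·cmH2O/min.

321.6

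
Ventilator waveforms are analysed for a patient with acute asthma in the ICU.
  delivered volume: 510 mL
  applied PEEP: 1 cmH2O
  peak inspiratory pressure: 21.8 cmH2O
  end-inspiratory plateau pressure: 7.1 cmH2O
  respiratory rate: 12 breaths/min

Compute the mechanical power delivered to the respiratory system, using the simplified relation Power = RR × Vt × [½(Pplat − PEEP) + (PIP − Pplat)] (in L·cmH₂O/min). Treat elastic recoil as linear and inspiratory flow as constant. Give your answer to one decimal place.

108.6

Per-breath work = Vt × [½(Pplat−PEEP) + (PIP−Pplat)] = 0.510 × [0.5×6.1 + 14.7] = 0.510 × 17.75 = 9.053 L·cmH2O.
Power = 12 × 9.053 = 108.64 L·cmH2O/min.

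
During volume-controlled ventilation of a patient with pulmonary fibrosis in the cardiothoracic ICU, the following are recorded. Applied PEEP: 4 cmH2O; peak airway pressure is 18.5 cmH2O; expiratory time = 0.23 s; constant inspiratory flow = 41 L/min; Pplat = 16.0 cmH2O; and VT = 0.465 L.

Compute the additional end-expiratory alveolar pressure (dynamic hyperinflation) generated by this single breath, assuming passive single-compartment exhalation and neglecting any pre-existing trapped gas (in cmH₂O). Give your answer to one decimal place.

Flow: 41 L/min ÷ 60 = 0.6833 L/s.
R = (PIP − Pplat)/V̇ = (18.5 − 16.0) / 0.6833 = 2.5/0.6833 = 3.659 cmH2O·s/L.
C = Vt/(Pplat − PEEP) = 465.0 / (16.0 − 4) = 465.0/12.0 = 38.75 mL/cmH2O.
τ = R × C = 3.659 × 0.03875 L/cmH2O = 0.1418 s.
Fraction remaining = e^(−Te/τ) = e^(−0.23/0.1418) = 0.1975; trapped volume = 465.0 × 0.1975 = 91.838 mL.
Additional alveolar pressure from trapping ≈ V_trapped / C = 91.838 / 38.75 = 2.37 cmH2O.

2.4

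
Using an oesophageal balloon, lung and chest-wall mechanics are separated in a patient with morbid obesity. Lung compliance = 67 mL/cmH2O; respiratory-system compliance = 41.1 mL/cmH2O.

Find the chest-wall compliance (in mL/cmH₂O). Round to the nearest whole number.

106

1/Ccw = 1/Crs − 1/CL.
1/Ccw = 1/41.1 − 1/67 = 0.009406.
Ccw = 106.32 mL/cmH2O.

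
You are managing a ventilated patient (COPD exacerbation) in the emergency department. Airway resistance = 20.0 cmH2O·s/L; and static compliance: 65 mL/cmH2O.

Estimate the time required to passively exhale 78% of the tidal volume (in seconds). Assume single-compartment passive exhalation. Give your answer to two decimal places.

τ = R × C = 20.0 × 65 mL/cmH2O = 20.0 × 0.065 L/cmH2O = 1.3 s.
Exhaled fraction f = 1 − e^(−t/τ) → t = −τ·ln(1 − f) = −1.3·ln(0.22) = 1.968 s.

1.97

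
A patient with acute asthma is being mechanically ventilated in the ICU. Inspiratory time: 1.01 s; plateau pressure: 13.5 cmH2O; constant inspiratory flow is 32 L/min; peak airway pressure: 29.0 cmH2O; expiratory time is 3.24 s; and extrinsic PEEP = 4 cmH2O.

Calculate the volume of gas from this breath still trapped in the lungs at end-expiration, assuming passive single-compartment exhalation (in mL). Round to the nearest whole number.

Flow: 32 L/min ÷ 60 = 0.5333 L/s.
Vt = flow × Ti = 0.5333 L/s × 1.01 s × 1000 mL/L = 538.63 mL.
R = (PIP − Pplat)/V̇ = (29.0 − 13.5) / 0.5333 = 15.5/0.5333 = 29.064 cmH2O·s/L.
C = Vt/(Pplat − PEEP) = 538.63 / (13.5 − 4) = 538.63/9.5 = 56.698 mL/cmH2O.
τ = R × C = 29.064 × 0.0567 L/cmH2O = 1.648 s.
Fraction remaining = e^(−Te/τ) = e^(−3.24/1.648) = 0.14.
Trapped volume = 538.63 × 0.14 = 75.408 mL.

75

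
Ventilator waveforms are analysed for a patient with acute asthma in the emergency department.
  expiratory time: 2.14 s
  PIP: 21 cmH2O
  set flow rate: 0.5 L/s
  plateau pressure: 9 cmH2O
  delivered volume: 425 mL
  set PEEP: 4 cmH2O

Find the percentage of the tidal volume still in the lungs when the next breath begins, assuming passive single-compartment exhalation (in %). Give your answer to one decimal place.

R = (PIP − Pplat)/V̇ = (21 − 9) / 0.5 = 12.0/0.5 = 24.0 cmH2O·s/L.
C = Vt/(Pplat − PEEP) = 425.0 / (9 − 4) = 425.0/5.0 = 85.0 mL/cmH2O.
τ = R × C = 24.0 × 0.085 L/cmH2O = 2.04 s.
Fraction remaining at end-expiration = e^(−Te/τ) = e^(−2.14/2.04) = 0.3503 → 35.03%.

35.0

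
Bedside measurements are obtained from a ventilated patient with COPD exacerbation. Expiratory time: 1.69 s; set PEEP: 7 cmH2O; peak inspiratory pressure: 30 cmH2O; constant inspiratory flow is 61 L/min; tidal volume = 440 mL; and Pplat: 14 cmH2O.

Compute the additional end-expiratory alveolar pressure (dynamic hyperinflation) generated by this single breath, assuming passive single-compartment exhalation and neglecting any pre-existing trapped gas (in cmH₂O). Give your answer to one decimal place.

Flow: 61 L/min ÷ 60 = 1.0167 L/s.
R = (PIP − Pplat)/V̇ = (30 − 14) / 1.0167 = 16.0/1.0167 = 15.737 cmH2O·s/L.
C = Vt/(Pplat − PEEP) = 440.0 / (14 − 7) = 440.0/7.0 = 62.857 mL/cmH2O.
τ = R × C = 15.737 × 0.06286 L/cmH2O = 0.9892 s.
Fraction remaining = e^(−Te/τ) = e^(−1.69/0.9892) = 0.1811; trapped volume = 440.0 × 0.1811 = 79.684 mL.
Additional alveolar pressure from trapping ≈ V_trapped / C = 79.684 / 62.857 = 1.268 cmH2O.

1.3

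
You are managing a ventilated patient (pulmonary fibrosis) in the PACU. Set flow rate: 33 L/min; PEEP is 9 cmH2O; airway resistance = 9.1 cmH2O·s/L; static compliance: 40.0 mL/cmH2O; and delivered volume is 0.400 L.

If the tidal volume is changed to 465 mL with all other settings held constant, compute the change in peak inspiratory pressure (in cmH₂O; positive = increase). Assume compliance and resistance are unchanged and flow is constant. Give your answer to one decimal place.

1.6

PIP = Vt/C + R·V̇ + PEEP (constant-flow equation of motion).
Only the elastic term changes: ΔPIP = ΔVt / C = (465 − 400) / 40.0 = 1.625 cmH2O.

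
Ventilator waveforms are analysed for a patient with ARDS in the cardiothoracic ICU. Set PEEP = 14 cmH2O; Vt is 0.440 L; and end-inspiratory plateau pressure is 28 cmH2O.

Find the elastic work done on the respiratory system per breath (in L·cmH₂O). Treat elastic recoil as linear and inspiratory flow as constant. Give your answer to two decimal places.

Elastic work ≈ ½ × (Pplat − PEEP) × Vt = 0.5 × (28 − 14) × 0.440 L = 0.5 × 14.0 × 0.440 = 3.08 L·cmH2O.

3.08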